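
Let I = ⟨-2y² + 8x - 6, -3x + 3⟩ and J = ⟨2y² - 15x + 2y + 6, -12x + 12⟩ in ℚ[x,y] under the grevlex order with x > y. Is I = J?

No, the ideals differ.

For a fixed monomial order, each ideal has a unique reduced Gröbner basis; comparing bases decides equality.
Buchberger on the first generating set:
f_1 = -2y² + 8x - 6, LT = y².
f_2 = -3x + 3, LT = x.

The S-polynomials (S(f_1,f_2)) all reduce to 0 modulo the current basis, so we have a Gröbner basis.
Inter-reduce: drop elements whose leading term is divisible by another's, tail-reduce, and make monic.
Reduced Gröbner basis: {y² - 1, x - 1}.

Buchberger on the second generating set:
h_1 = 2y² - 15x + 2y + 6, LT = y².
h_2 = -12x + 12, LT = x.

The S-polynomials (S(h_1,h_2)) all reduce to 0 modulo the current basis, so we have a Gröbner basis.
Inter-reduce: drop elements whose leading term is divisible by another's, tail-reduce, and make monic.
Reduced Gröbner basis: {y² + y - 9/2, x - 1}.

These differ, so the ideals are not equal.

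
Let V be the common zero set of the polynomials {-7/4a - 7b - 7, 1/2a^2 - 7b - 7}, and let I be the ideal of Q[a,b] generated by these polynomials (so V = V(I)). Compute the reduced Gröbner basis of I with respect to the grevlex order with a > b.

G = {b^2 + 9/8b + 1/8, a + 4b + 4}

f_1 = -7/4a - 7b - 7, LT = a.
f_2 = 1/2a^2 - 7b - 7, LT = a^2.

S(f_1,f_2): lcm = a^2. S = 4ab + 4a + 14b + 14.
  reduce S modulo (f_1, f_2):
  remainder -16b^2 - 18b - 2 ≠ 0; add g_3 = -16b^2 - 18b - 2 to the basis.

The other S-polynomials (S(f_1,g_3), S(f_2,g_3)) all reduce to 0 modulo the current basis, so we have a Gröbner basis.
Inter-reduce: drop elements whose leading term is divisible by another's, tail-reduce, and make monic.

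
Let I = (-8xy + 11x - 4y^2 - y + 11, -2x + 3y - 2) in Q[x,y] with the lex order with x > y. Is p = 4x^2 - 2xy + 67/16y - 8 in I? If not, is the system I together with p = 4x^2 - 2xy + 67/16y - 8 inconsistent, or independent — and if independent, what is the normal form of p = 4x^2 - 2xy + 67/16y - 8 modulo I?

First compute the reduced Gröbner basis of I by Buchberger's algorithm.
f_1 = -8xy + 11x - 4y^2 - y + 11, LT = xy.
f_2 = -2x + 3y - 2, LT = x.

S(f_1,f_2): lcm = xy. S = -11/8x + 2y^2 - 7/8y - 11/8.
  reduce S modulo (f_1, f_2):
  remainder 2y^2 - 47/16y ≠ 0; add h_3 = 2y^2 - 47/16y to the basis.

The other S-polynomials (S(f_1,h_3), S(f_2,h_3)) all reduce to 0 modulo the current basis, so we have a Gröbner basis.
Inter-reduce: drop elements whose leading term is divisible by another's, tail-reduce, and make monic.
Reduced Gröbner basis: {x - 3/2y + 1, y^2 - 47/32y}.
Label its elements g_1 = x - 3/2y + 1, g_2 = y^2 - 47/32y.

Reduce p = 4x^2 - 2xy + 67/16y - 8 modulo G:
  leading term x^2: subtract (4x)·g_1 from 4x^2 - 2xy + 67/16y - 8 → 4xy - 4x + 67/16y - 8
  leading term xy: subtract (4y)·g_1 from 4xy - 4x + 67/16y - 8 → -4x + 6y^2 + 3/16y - 8
  leading term x: subtract (-4)·g_1 from -4x + 6y^2 + 3/16y - 8 → 6y^2 - 93/16y - 4
  leading term y^2: subtract (6)·g_2 from 6y^2 - 93/16y - 4 → 3y - 4
  leading term y: no divisor's leading term divides it; move 3y to the remainder.
  leading term 1: no divisor's leading term divides it; move -4 to the remainder.
  normal form = 3y - 4.
The normal form is nonzero, so p ∉ I. Since p minus its normal form lies in I, I + (p) = I + (r) where r = 3y - 4; decide whether this ideal is the whole ring.
Run Buchberger on G together with r (pairs among the g_i already reduce to 0 since G is a Gröbner basis):
g_1 = x - 3/2y + 1, LT = x.
g_2 = y^2 - 47/32y, LT = y^2.
r = 3y - 4, LT = y.

S(g_2,r): lcm = y^2. S = -13/96y.
  reduce S modulo (g_1, g_2, r):
  remainder -13/72 ≠ 0; add m_4 = -13/72 to the basis.

The other S-polynomials (S(g_1,g_2), S(g_1,r), S(g_1,m_4), S(g_2,m_4), S(r,m_4)) all reduce to 0 modulo the current basis, so we have a Gröbner basis.
Inter-reduce: drop elements whose leading term is divisible by another's, tail-reduce, and make monic.
Reduced Gröbner basis: {1}.
The reduced Gröbner basis of I + (p) is {1}: the ideal is the whole ring, so the enlarged system has no common solution — adjoining p is inconsistent.

Adjoining 4x^2 - 2xy + 67/16y - 8 makes the ideal the whole ring: the system is inconsistent.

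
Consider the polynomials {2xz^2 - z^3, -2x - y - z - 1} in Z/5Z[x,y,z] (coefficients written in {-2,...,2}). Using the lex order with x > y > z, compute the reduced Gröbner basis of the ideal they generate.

Buchberger's algorithm terminates because the ascending chain of leading-term ideals stabilizes.

f_1 = 2xz^2 - z^3, LT = xz^2.
f_2 = -2x - y - z - 1, LT = x.

S(f_1,f_2): lcm = xz^2. S = 2yz^2 - z^3 + 2z^2.
  leading term yz^2: no divisor's leading term divides it; move 2yz^2 to the remainder.
  leading term z^3: no divisor's leading term divides it; move -z^3 to the remainder.
  leading term z^2: no divisor's leading term divides it; move 2z^2 to the remainder.
  remainder 2yz^2 - z^3 + 2z^2 ≠ 0; add g_3 = 2yz^2 - z^3 + 2z^2 to the basis.

S(f_1,g_3): lcm = xyz^2. S = -2xz^3 - xz^2 + 2yz^3.
  leading term xz^3: subtract (-z)·f_1 from -2xz^3 - xz^2 + 2yz^3 → -xz^2 + 2yz^3 - z^4
  leading term xz^2: subtract (2)·f_1 from -xz^2 + 2yz^3 - z^4 → 2yz^3 - z^4 + 2z^3
  leading term yz^3: subtract (z)·g_3 from 2yz^3 - z^4 + 2z^3 → 0
  remainder 0.

S(f_2,g_3): leading monomials are coprime, so the S-polynomial reduces to 0 (Buchberger's first criterion).
Every S-polynomial of the final basis reduces to 0, so we have a Gröbner basis.
Inter-reduce: drop elements whose leading term is divisible by another's, tail-reduce, and make monic.

G = {x - 2y - 2z - 2, yz^2 + 2z^3 + z^2}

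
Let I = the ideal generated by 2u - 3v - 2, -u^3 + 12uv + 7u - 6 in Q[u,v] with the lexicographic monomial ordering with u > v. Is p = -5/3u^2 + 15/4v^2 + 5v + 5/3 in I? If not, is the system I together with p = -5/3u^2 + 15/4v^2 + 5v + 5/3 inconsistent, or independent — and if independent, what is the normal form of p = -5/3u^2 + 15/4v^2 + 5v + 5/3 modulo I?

-5/3u^2 + 15/4v^2 + 5v + 5/3 lies in I (it reduces to 0).

First compute the reduced Gröbner basis of I by Buchberger's algorithm.
f_1 = 2u - 3v - 2, LT = u.
f_2 = -u^3 + 12uv + 7u - 6, LT = u^3.

S(f_1,f_2): lcm = u^3. S = -3/2u^2v - u^2 + 12uv + 7u - 6.
  leading term u^2v: subtract (-3/4uv)·f_1 from -3/2u^2v - u^2 + 12uv + 7u - 6 → -u^2 - 9/4uv^2 + 21/2uv + 7u - 6
  leading term u^2: subtract (-1/2u)·f_1 from -u^2 - 9/4uv^2 + 21/2uv + 7u - 6 → -9/4uv^2 + 9uv + 6u - 6
  leading term uv^2: subtract (-9/8v^2)·f_1 from -9/4uv^2 + 9uv + 6u - 6 → 9uv + 6u - 27/8v^3 - 9/4v^2 - 6
  leading term uv: subtract (9/2v)·f_1 from 9uv + 6u - 27/8v^3 - 9/4v^2 - 6 → 6u - 27/8v^3 + 45/4v^2 + 9v - 6
  leading term u: subtract (3)·f_1 from 6u - 27/8v^3 + 45/4v^2 + 9v - 6 → -27/8v^3 + 45/4v^2 + 18v
  leading term v^3: no divisor's leading term divides it; move -27/8v^3 to the remainder.
  leading term v^2: no divisor's leading term divides it; move 45/4v^2 to the remainder.
  leading term v: no divisor's leading term divides it; move 18v to the remainder.
  remainder -27/8v^3 + 45/4v^2 + 18v ≠ 0; add h_3 = -27/8v^3 + 45/4v^2 + 18v to the basis.

The other S-polynomials (S(f_1,h_3), S(f_2,h_3)) all reduce to 0 modulo the current basis, so we have a Gröbner basis.
Inter-reduce: drop elements whose leading term is divisible by another's, tail-reduce, and make monic.
Reduced Gröbner basis: {u - 3/2v - 1, v^3 - 10/3v^2 - 16/3v}.
Label its elements g_1 = u - 3/2v - 1, g_2 = v^3 - 10/3v^2 - 16/3v.

Reduce p = -5/3u^2 + 15/4v^2 + 5v + 5/3 modulo G:
  leading term u^2: subtract (-5/3u)·g_1 from -5/3u^2 + 15/4v^2 + 5v + 5/3 → -5/2uv - 5/3u + 15/4v^2 + 5v + 5/3
  leading term uv: subtract (-5/2v)·g_1 from -5/2uv - 5/3u + 15/4v^2 + 5v + 5/3 → -5/3u + 5/2v + 5/3
  leading term u: subtract (-5/3)·g_1 from -5/3u + 5/2v + 5/3 → 0
  normal form = 0.
Since the normal form is 0, p ∈ I.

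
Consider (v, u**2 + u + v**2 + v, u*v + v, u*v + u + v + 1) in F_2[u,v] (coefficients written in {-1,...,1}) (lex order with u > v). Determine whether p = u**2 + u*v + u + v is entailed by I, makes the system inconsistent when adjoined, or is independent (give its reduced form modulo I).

First compute the reduced Gröbner basis of I by Buchberger's algorithm.
f_1 = v, LT = v.
f_2 = u**2 + u + v**2 + v, LT = u**2.
f_3 = u*v + v, LT = u*v.
f_4 = u*v + u + v + 1, LT = u*v.

S(f_1,f_2): leading monomials are coprime, so the S-polynomial reduces to 0 (Buchberger's first criterion).
S(f_1,f_3): lcm = u*v. S = v.
  leading term v: subtract (1)·f_1 from v → 0
  remainder 0.

S(f_1,f_4): lcm = u*v. S = u + v + 1.
  leading term u: no divisor's leading term divides it; move u to the remainder.
  leading term v: subtract (1)·f_1 from v + 1 → 1
  leading term 1: no divisor's leading term divides it; move 1 to the remainder.
  remainder u + 1 ≠ 0; add h_5 = u + 1 to the basis.

S(f_2,f_3): lcm = u**2*v. S = v**3 + v**2.
  leading term v**3: subtract (v**2)·f_1 from v**3 + v**2 → v**2
  leading term v**2: subtract (v)·f_1 from v**2 → 0
  remainder 0.

S(f_2,f_4): lcm = u**2*v. S = u**2 + u + v**3 + v**2.
  leading term u**2: subtract (1)·f_2 from u**2 + u + v**3 + v**2 → v**3 + v
  leading term v**3: subtract (v**2)·f_1 from v**3 + v → v
  leading term v: subtract (1)·f_1 from v → 0
  remainder 0.

S(f_3,f_4): lcm = u*v. S = u + 1.
  leading term u: subtract (1)·h_5 from u + 1 → 0
  remainder 0.

S(f_1,h_5): leading monomials are coprime, so the S-polynomial reduces to 0 (Buchberger's first criterion).
S(f_2,h_5): lcm = u**2. S = v**2 + v.
  leading term v**2: subtract (v)·f_1 from v**2 + v → v
  leading term v: subtract (1)·f_1 from v → 0
  remainder 0.

S(f_3,h_5): lcm = u*v. S = 0.
  remainder 0.

S(f_4,h_5): lcm = u*v. S = u + 1.
  leading term u: subtract (1)·h_5 from u + 1 → 0
  remainder 0.

Every S-polynomial of the final basis reduces to 0, so we have a Gröbner basis.
Inter-reduce: drop elements whose leading term is divisible by another's, tail-reduce, and make monic.
Reduced Gröbner basis: {u + 1, v}.
Label its elements g_1 = u + 1, g_2 = v.

Reduce p = u**2 + u*v + u + v modulo G:
  leading term u**2: subtract (u)·g_1 from u**2 + u*v + u + v → u*v + v
  leading term u*v: subtract (v)·g_1 from u*v + v → 0
  normal form = 0.
Since the normal form is 0, p ∈ I.

u**2 + u*v + u + v lies in I (it reduces to 0).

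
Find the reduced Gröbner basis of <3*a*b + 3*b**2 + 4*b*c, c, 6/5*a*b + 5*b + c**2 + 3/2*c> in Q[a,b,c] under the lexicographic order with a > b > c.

f_1 = 3*a*b + 3*b**2 + 4*b*c, LT = a*b.
f_2 = c, LT = c.
f_3 = 6/5*a*b + 5*b + c**2 + 3/2*c, LT = a*b.

S(f_1,f_3): lcm = a*b. S = b**2 + 4/3*b*c - 25/6*b - 5/6*c**2 - 5/4*c.
  leading term b**2: no divisor's leading term divides it; move b**2 to the remainder.
  leading term b*c: subtract (4/3*b)·f_2 from 4/3*b*c - 25/6*b - 5/6*c**2 - 5/4*c → -25/6*b - 5/6*c**2 - 5/4*c
  leading term b: no divisor's leading term divides it; move -25/6*b to the remainder.
  leading term c**2: subtract (-5/6*c)·f_2 from -5/6*c**2 - 5/4*c → -5/4*c
  leading term c: subtract (-5/4)·f_2 from -5/4*c → 0
  remainder b**2 - 25/6*b ≠ 0; add g_4 = b**2 - 25/6*b to the basis.

The other S-polynomials (S(f_1,f_2), S(f_2,f_3), S(f_1,g_4), S(f_2,g_4), S(f_3,g_4)) all reduce to 0 modulo the current basis, so we have a Gröbner basis.
Inter-reduce: drop elements whose leading term is divisible by another's, tail-reduce, and make monic.

G = {a*b + 25/6*b, b**2 - 25/6*b, c}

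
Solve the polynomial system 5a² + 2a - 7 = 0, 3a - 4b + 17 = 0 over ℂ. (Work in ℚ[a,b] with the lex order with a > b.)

{(-7/5, 16/5), (1, 5)}

Compute a lex Gröbner basis by Buchberger's algorithm.
f_1 = 5a² + 2a - 7, LT = a².
f_2 = 3a - 4b + 17, LT = a.

S(f_1,f_2): lcm = a². S = 4/3ab - 79/15a - 7/5.
  leading term ab: subtract (4/9b)·f_2 from 4/3ab - 79/15a - 7/5 → -79/15a + 16/9b² - 68/9b - 7/5
  leading term a: subtract (-79/45)·f_2 from -79/15a + 16/9b² - 68/9b - 7/5 → 16/9b² - 656/45b + 256/9
  leading term b²: no divisor's leading term divides it; move 16/9b² to the remainder.
  leading term b: no divisor's leading term divides it; move -656/45b to the remainder.
  leading term 1: no divisor's leading term divides it; move 256/9 to the remainder.
  remainder 16/9b² - 656/45b + 256/9 ≠ 0; add h_3 = 16/9b² - 656/45b + 256/9 to the basis.

S(f_1,h_3): leading monomials are coprime, so the S-polynomial reduces to 0 (Buchberger's first criterion).
S(f_2,h_3): leading monomials are coprime, so the S-polynomial reduces to 0 (Buchberger's first criterion).
Every S-polynomial of the final basis reduces to 0, so we have a Gröbner basis.
Inter-reduce: drop elements whose leading term is divisible by another's, tail-reduce, and make monic.
Reduced Gröbner basis: {a - 4/3b + 17/3, b² - 41/5b + 16}.

Since the basis is lex-ordered, b² - 41/5b + 16 is univariate in b. Its roots are {16/5, 5}. Back-substituting each root into the other basis elements fixes the other coordinates.
  b = 16/5: the earlier basis element becomes a + 7/5 = 0, giving a = -7/5 — point (-7/5, 16/5).
  b = 5: the earlier basis element becomes a - 1 = 0, giving a = 1 — point (1, 5).
Substituting each solution back into the original system confirms all equations vanish.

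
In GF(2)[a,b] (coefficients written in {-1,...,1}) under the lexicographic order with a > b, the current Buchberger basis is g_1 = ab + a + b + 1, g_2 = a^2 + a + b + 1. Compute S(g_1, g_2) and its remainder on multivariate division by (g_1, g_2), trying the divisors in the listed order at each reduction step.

lcm(LM(g_1), LM(g_2)) = a^2b.
S = (lcm/LT(g_1))·g_1 − (lcm/LT(g_2))·g_2 = a^2 + a + b^2 + b.
Reduce S modulo (g_1, g_2) in that order:
  leading term a^2: subtract (1)·g_2 from a^2 + a + b^2 + b → b^2 + 1
  leading term b^2: no divisor's leading term divides it; move b^2 to the remainder.
  leading term 1: no divisor's leading term divides it; move 1 to the remainder.
The remainder b^2 + 1 is nonzero, so it would be added as the next basis element.
This is the inner loop of Buchberger's algorithm — each nonzero remainder becomes a new basis element.

S(g_1, g_2) = a^2 + a + b^2 + b; remainder on division = b^2 + 1.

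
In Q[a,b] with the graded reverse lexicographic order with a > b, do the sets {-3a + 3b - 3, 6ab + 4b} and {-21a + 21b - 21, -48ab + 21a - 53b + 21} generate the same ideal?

Since reduced Gröbner bases are canonical representatives of ideals under a given ordering, it suffices to compute and compare them.
Buchberger on the first generating set:
f_1 = -3a + 3b - 3, LT = a.
f_2 = 6ab + 4b, LT = ab.

S(f_1,f_2): lcm = ab. S = -b^2 + 1/3b.
  leading term b^2: no divisor's leading term divides it; move -b^2 to the remainder.
  leading term b: no divisor's leading term divides it; move 1/3b to the remainder.
  remainder -b^2 + 1/3b ≠ 0; add g_3 = -b^2 + 1/3b to the basis.

The other S-polynomials (S(f_1,g_3), S(f_2,g_3)) all reduce to 0 modulo the current basis, so we have a Gröbner basis.
Inter-reduce: drop elements whose leading term is divisible by another's, tail-reduce, and make monic.
Reduced Gröbner basis: {b^2 - 1/3b, a - b + 1}.

Buchberger on the second generating set:
h_1 = -21a + 21b - 21, LT = a.
h_2 = -48ab + 21a - 53b + 21, LT = ab.

S(h_1,h_2): lcm = ab. S = -b^2 + 7/16a - 5/48b + 7/16.
  leading term b^2: no divisor's leading term divides it; move -b^2 to the remainder.
  leading term a: subtract (-1/48)·h_1 from 7/16a - 5/48b + 7/16 → 1/3b
  leading term b: no divisor's leading term divides it; move 1/3b to the remainder.
  remainder -b^2 + 1/3b ≠ 0; add k_3 = -b^2 + 1/3b to the basis.

The other S-polynomials (S(h_1,k_3), S(h_2,k_3)) all reduce to 0 modulo the current basis, so we have a Gröbner basis.
Inter-reduce: drop elements whose leading term is divisible by another's, tail-reduce, and make monic.
Reduced Gröbner basis: {b^2 - 1/3b, a - b + 1}.

These coincide, so the ideals are equal.
The same test decides containment: I ⊆ J iff every generator of I reduces to 0 modulo a Gröbner basis of J.

Yes, the ideals are equal.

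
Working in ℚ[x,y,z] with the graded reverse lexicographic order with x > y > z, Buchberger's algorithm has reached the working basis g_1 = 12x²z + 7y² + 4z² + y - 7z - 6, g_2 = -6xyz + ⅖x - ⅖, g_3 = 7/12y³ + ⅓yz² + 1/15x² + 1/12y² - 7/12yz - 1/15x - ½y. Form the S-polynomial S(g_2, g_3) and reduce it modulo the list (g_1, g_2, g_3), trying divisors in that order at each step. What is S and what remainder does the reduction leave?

S(g_2, g_3) = -4/7xyz³ - 4/35x³z - 1/7xy²z + xyz² - 1/15xy² + 4/35x²z + 6/7xyz + 1/15y²; remainder on division = 0.

lcm(LM(g_2), LM(g_3)) = xy³z.
S = (lcm/LT(g_2))·g_2 − (lcm/LT(g_3))·g_3 = -4/7xyz³ - 4/35x³z - 1/7xy²z + xyz² - 1/15xy² + 4/35x²z + 6/7xyz + 1/15y².
Reduce S modulo (g_1, g_2, g_3) in that order:
  leading term xyz³: subtract (2/21z²)·g_2 from -4/7xyz³ - 4/35x³z - 1/7xy²z + xyz² - 1/15xy² + 4/35x²z + 6/7xyz + 1/15y² → -4/35x³z - 1/7xy²z + xyz² - 1/15xy² + 4/35x²z + 6/7xyz - 4/105xz² + 1/15y² + 4/105z²
  leading term x³z: subtract (-1/105x)·g_1 from -4/35x³z - 1/7xy²z + xyz² - 1/15xy² + 4/35x²z + 6/7xyz - 4/105xz² + 1/15y² + 4/105z² → -1/7xy²z + xyz² + 4/35x²z + 6/7xyz + 1/105xy + 1/15y² - 1/15xz + 4/105z² - 2/35x
  leading term xy²z: subtract (1/42y)·g_2 from -1/7xy²z + xyz² + 4/35x²z + 6/7xyz + 1/105xy + 1/15y² - 1/15xz + 4/105z² - 2/35x → xyz² + 4/35x²z + 6/7xyz + 1/15y² - 1/15xz + 4/105z² - 2/35x + 1/105y
  leading term xyz²: subtract (-⅙z)·g_2 from xyz² + 4/35x²z + 6/7xyz + 1/15y² - 1/15xz + 4/105z² - 2/35x + 1/105y → 4/35x²z + 6/7xyz + 1/15y² + 4/105z² - 2/35x + 1/105y - 1/15z
  leading term x²z: subtract (1/105)·g_1 from 4/35x²z + 6/7xyz + 1/15y² + 4/105z² - 2/35x + 1/105y - 1/15z → 6/7xyz - 2/35x + 2/35
  leading term xyz: subtract (-1/7)·g_2 from 6/7xyz - 2/35x + 2/35 → 0
The remainder is 0, so this S-polynomial contributes no new basis element.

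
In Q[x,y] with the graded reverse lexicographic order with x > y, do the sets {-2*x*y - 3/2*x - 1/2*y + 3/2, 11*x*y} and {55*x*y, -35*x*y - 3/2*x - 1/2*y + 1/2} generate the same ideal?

No, the ideals differ.

Equality of ideals is decidable: compute both reduced Gröbner bases (unique for the ordering) and check whether they agree.
Buchberger on the first generating set:
f_1 = -2*x*y - 3/2*x - 1/2*y + 3/2, LT = x*y.
f_2 = 11*x*y, LT = x*y.

S(f_1,f_2): lcm = x*y. S = 3/4*x + 1/4*y - 3/4.
  leading term x: no divisor's leading term divides it; move 3/4*x to the remainder.
  leading term y: no divisor's leading term divides it; move 1/4*y to the remainder.
  leading term 1: no divisor's leading term divides it; move -3/4 to the remainder.
  remainder 3/4*x + 1/4*y - 3/4 ≠ 0; add g_3 = 3/4*x + 1/4*y - 3/4 to the basis.

S(f_1,g_3): lcm = x*y. S = -1/3*y**2 + 3/4*x + 5/4*y - 3/4.
  leading term y**2: no divisor's leading term divides it; move -1/3*y**2 to the remainder.
  leading term x: subtract (1)·g_3 from 3/4*x + 5/4*y - 3/4 → y
  leading term y: no divisor's leading term divides it; move y to the remainder.
  remainder -1/3*y**2 + y ≠ 0; add g_4 = -1/3*y**2 + y to the basis.

The other S-polynomials (S(f_2,g_3), S(f_1,g_4), S(f_2,g_4), S(g_3,g_4)) all reduce to 0 modulo the current basis, so we have a Gröbner basis.
Inter-reduce: drop elements whose leading term is divisible by another's, tail-reduce, and make monic.
Reduced Gröbner basis: {y**2 - 3*y, x + 1/3*y - 1}.

Buchberger on the second generating set:
h_1 = 55*x*y, LT = x*y.
h_2 = -35*x*y - 3/2*x - 1/2*y + 1/2, LT = x*y.

S(h_1,h_2): lcm = x*y. S = -3/70*x - 1/70*y + 1/70.
  leading term x: no divisor's leading term divides it; move -3/70*x to the remainder.
  leading term y: no divisor's leading term divides it; move -1/70*y to the remainder.
  leading term 1: no divisor's leading term divides it; move 1/70 to the remainder.
  remainder -3/70*x - 1/70*y + 1/70 ≠ 0; add k_3 = -3/70*x - 1/70*y + 1/70 to the basis.

S(h_1,k_3): lcm = x*y. S = -1/3*y**2 + 1/3*y.
  leading term y**2: no divisor's leading term divides it; move -1/3*y**2 to the remainder.
  leading term y: no divisor's leading term divides it; move 1/3*y to the remainder.
  remainder -1/3*y**2 + 1/3*y ≠ 0; add k_4 = -1/3*y**2 + 1/3*y to the basis.

The other S-polynomials (S(h_2,k_3), S(h_1,k_4), S(h_2,k_4), S(k_3,k_4)) all reduce to 0 modulo the current basis, so we have a Gröbner basis.
Inter-reduce: drop elements whose leading term is divisible by another's, tail-reduce, and make monic.
Reduced Gröbner basis: {y**2 - y, x + 1/3*y - 1/3}.

The bases are distinct; the ideals are different.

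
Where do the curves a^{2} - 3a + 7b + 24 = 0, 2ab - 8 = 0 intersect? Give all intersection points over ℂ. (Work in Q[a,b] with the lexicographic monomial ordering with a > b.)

{(-1, -4), (2 + 2*sqrt(6)*I, 2/7 - 2*sqrt(6)*I/7), (2 - 2*sqrt(6)*I, 2/7 + 2*sqrt(6)*I/7)}

Compute a lex Gröbner basis by Buchberger's algorithm.
f_1 = a^{2} - 3a + 7b + 24, LT = a^{2}.
f_2 = 2ab - 8, LT = ab.

S(f_1,f_2): lcm = a^{2}b. S = -3ab + 4a + 7b^{2} + 24b.
  leading term ab: subtract (-\tfrac{3}{2})·f_2 from -3ab + 4a + 7b^{2} + 24b → 4a + 7b^{2} + 24b - 12
  leading term a: no divisor's leading term divides it; move 4a to the remainder.
  leading term b^{2}: no divisor's leading term divides it; move 7b^{2} to the remainder.
  leading term b: no divisor's leading term divides it; move 24b to the remainder.
  leading term 1: no divisor's leading term divides it; move -12 to the remainder.
  remainder 4a + 7b^{2} + 24b - 12 ≠ 0; add h_3 = 4a + 7b^{2} + 24b - 12 to the basis.

S(f_2,h_3): lcm = ab. S = -\tfrac{7}{4}b^{3} - 6b^{2} + 3b - 4.
  leading term b^{3}: no divisor's leading term divides it; move -\tfrac{7}{4}b^{3} to the remainder.
  leading term b^{2}: no divisor's leading term divides it; move -6b^{2} to the remainder.
  leading term b: no divisor's leading term divides it; move 3b to the remainder.
  leading term 1: no divisor's leading term divides it; move -4 to the remainder.
  remainder -\tfrac{7}{4}b^{3} - 6b^{2} + 3b - 4 ≠ 0; add h_4 = -\tfrac{7}{4}b^{3} - 6b^{2} + 3b - 4 to the basis.

The other S-polynomials (S(f_1,h_3), S(f_1,h_4), S(f_2,h_4), S(h_3,h_4)) all reduce to 0 modulo the current basis, so we have a Gröbner basis.
Inter-reduce: drop elements whose leading term is divisible by another's, tail-reduce, and make monic.
Reduced Gröbner basis: {a + \tfrac{7}{4}b^{2} + 6b - 3, b^{3} + \tfrac{24}{7}b^{2} - \tfrac{12}{7}b + \tfrac{16}{7}}.

Since the basis is lex-ordered, b^{3} + \tfrac{24}{7}b^{2} - \tfrac{12}{7}b + \tfrac{16}{7} is univariate in b. Its roots are {-4, 2/7 - 2*sqrt(6)*I/7, 2/7 + 2*sqrt(6)*I/7}. Back-substituting each root into the other basis elements fixes the other coordinates.
  b = -4: the earlier basis element becomes a + 1 = 0, giving a = -1 — point (-1, -4).
  b = 2/7 - 2*sqrt(6)*I/7: the earlier basis element becomes a - 2 - 2*sqrt(6)*I = 0, giving a = 2 + 2*sqrt(6)*I — point (2 + 2*sqrt(6)*I, 2/7 - 2*sqrt(6)*I/7).
  b = 2/7 + 2*sqrt(6)*I/7: the earlier basis element becomes a - 2 + 2*sqrt(6)*I = 0, giving a = 2 - 2*sqrt(6)*I — point (2 - 2*sqrt(6)*I, 2/7 + 2*sqrt(6)*I/7).
Substituting each solution back into the original system confirms all equations vanish.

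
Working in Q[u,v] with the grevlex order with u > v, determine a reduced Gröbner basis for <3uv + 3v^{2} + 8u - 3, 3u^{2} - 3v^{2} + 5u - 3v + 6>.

Buchberger's algorithm terminates because the ascending chain of leading-term ideals stabilizes.

f_1 = 3uv + 3v^{2} + 8u - 3, LT = uv.
f_2 = 3u^{2} - 3v^{2} + 5u - 3v + 6, LT = u^{2}.

S(f_1,f_2): lcm = u^{2}v. S = uv^{2} + v^{3} + \tfrac{8}{3}u^{2} - \tfrac{5}{3}uv + v^{2} - u - 2v.
  reduce S modulo (f_1, f_2):
  remainder 8v^{2} + \tfrac{55}{9}u + \tfrac{5}{3}v - \tfrac{29}{3} ≠ 0; add g_3 = 8v^{2} + \tfrac{55}{9}u + \tfrac{5}{3}v - \tfrac{29}{3} to the basis.

The other S-polynomials (S(f_1,g_3), S(f_2,g_3)) all reduce to 0 modulo the current basis, so we have a Gröbner basis.

G = {u^{2} + \tfrac{175}{72}u - \tfrac{19}{24}v + \tfrac{19}{24}, uv + \tfrac{137}{72}u - \tfrac{5}{24}v + \tfrac{5}{24}, v^{2} + \tfrac{55}{72}u + \tfrac{5}{24}v - \tfrac{29}{24}}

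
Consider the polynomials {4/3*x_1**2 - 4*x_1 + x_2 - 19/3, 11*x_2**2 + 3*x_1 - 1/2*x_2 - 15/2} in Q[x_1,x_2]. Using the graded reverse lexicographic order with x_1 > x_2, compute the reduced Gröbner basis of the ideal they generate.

f_1 = 4/3*x_1**2 - 4*x_1 + x_2 - 19/3, LT = x_1**2.
f_2 = 11*x_2**2 + 3*x_1 - 1/2*x_2 - 15/2, LT = x_2**2.

The S-polynomials (S(f_1,f_2)) all reduce to 0 modulo the current basis, so we have a Gröbner basis.

G = {x_1**2 - 3*x_1 + 3/4*x_2 - 19/4, x_2**2 + 3/11*x_1 - 1/22*x_2 - 15/22}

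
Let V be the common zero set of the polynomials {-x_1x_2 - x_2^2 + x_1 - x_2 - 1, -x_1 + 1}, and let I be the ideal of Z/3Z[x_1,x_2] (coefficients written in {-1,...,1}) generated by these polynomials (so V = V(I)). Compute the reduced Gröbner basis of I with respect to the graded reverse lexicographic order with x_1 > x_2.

f_1 = -x_1x_2 - x_2^2 + x_1 - x_2 - 1, LT = x_1x_2.
f_2 = -x_1 + 1, LT = x_1.

S(f_1,f_2): lcm = x_1x_2. S = x_2^2 - x_1 - x_2 + 1.
  leading term x_2^2: no divisor's leading term divides it; move x_2^2 to the remainder.
  leading term x_1: subtract (1)·f_2 from -x_1 - x_2 + 1 → -x_2
  leading term x_2: no divisor's leading term divides it; move -x_2 to the remainder.
  remainder x_2^2 - x_2 ≠ 0; add g_3 = x_2^2 - x_2 to the basis.

The other S-polynomials (S(f_1,g_3), S(f_2,g_3)) all reduce to 0 modulo the current basis, so we have a Gröbner basis.
Inter-reduce: drop elements whose leading term is divisible by another's, tail-reduce, and make monic.

G = {x_2^2 - x_2, x_1 - 1}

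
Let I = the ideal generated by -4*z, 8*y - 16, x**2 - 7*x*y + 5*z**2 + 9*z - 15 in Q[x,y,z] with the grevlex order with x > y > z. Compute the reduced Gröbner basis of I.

f_1 = -4*z, LT = z.
f_2 = 8*y - 16, LT = y.
f_3 = x**2 - 7*x*y + 5*z**2 + 9*z - 15, LT = x**2.

The S-polynomials (S(f_1,f_2), S(f_1,f_3), S(f_2,f_3)) all reduce to 0 modulo the current basis, so we have a Gröbner basis.

G = {x**2 - 14*x - 15, y - 2, z}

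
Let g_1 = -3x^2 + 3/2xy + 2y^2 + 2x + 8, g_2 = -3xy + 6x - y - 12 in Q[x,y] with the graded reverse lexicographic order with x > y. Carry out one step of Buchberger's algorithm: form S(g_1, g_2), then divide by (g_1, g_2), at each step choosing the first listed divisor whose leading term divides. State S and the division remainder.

S(g_1, g_2) = -1/2xy^2 - 2/3y^3 + 2x^2 - xy - 4x - 8/3y; remainder on division = -2/3y^3 + 3/2y^2 - 14/3x - 1/3y + 28/3.

lcm(LM(g_1), LM(g_2)) = x^2y.
S = (lcm/LT(g_1))·g_1 − (lcm/LT(g_2))·g_2 = -1/2xy^2 - 2/3y^3 + 2x^2 - xy - 4x - 8/3y.
Reduce S modulo (g_1, g_2) in that order:
  leading term xy^2: subtract (1/6y)·g_2 from -1/2xy^2 - 2/3y^3 + 2x^2 - xy - 4x - 8/3y → -2/3y^3 + 2x^2 - 2xy + 1/6y^2 - 4x - 2/3y
  leading term y^3: no divisor's leading term divides it; move -2/3y^3 to the remainder.
  leading term x^2: subtract (-2/3)·g_1 from 2x^2 - 2xy + 1/6y^2 - 4x - 2/3y → -xy + 3/2y^2 - 8/3x - 2/3y + 16/3
  leading term xy: subtract (1/3)·g_2 from -xy + 3/2y^2 - 8/3x - 2/3y + 16/3 → 3/2y^2 - 14/3x - 1/3y + 28/3
  leading term y^2: no divisor's leading term divides it; move 3/2y^2 to the remainder.
  leading term x: no divisor's leading term divides it; move -14/3x to the remainder.
  leading term y: no divisor's leading term divides it; move -1/3y to the remainder.
  leading term 1: no divisor's leading term divides it; move 28/3 to the remainder.
The remainder -2/3y^3 + 3/2y^2 - 14/3x - 1/3y + 28/3 is nonzero, so it would be added as the next basis element.
An S-polynomial is built so that the two leading terms cancel; whether anything survives reduction is exactly the Gröbner-basis criterion.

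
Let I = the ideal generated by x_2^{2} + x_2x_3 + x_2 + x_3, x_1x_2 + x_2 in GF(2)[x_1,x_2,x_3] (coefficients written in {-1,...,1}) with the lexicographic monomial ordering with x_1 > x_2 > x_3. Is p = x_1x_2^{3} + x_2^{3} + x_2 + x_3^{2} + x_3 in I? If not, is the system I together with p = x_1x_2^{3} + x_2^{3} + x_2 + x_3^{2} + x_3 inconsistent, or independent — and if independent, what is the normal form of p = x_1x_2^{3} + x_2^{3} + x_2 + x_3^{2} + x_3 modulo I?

x_1x_2^{3} + x_2^{3} + x_2 + x_3^{2} + x_3 is independent of I; its normal form modulo I is x_2 + x_3^{2} + x_3.

First compute the reduced Gröbner basis of I by Buchberger's algorithm.
f_1 = x_2^{2} + x_2x_3 + x_2 + x_3, LT = x_2^{2}.
f_2 = x_1x_2 + x_2, LT = x_1x_2.

S(f_1,f_2): lcm = x_1x_2^{2}. S = x_1x_2x_3 + x_1x_2 + x_1x_3 + x_2^{2}.
  reduce S modulo (f_1, f_2):
  remainder x_1x_3 + x_3 ≠ 0; add h_3 = x_1x_3 + x_3 to the basis.

The other S-polynomials (S(f_1,h_3), S(f_2,h_3)) all reduce to 0 modulo the current basis, so we have a Gröbner basis.
Inter-reduce: drop elements whose leading term is divisible by another's, tail-reduce, and make monic.
Reduced Gröbner basis: {x_1x_2 + x_2, x_1x_3 + x_3, x_2^{2} + x_2x_3 + x_2 + x_3}.
Label its elements g_1 = x_1x_2 + x_2, g_2 = x_1x_3 + x_3, g_3 = x_2^{2} + x_2x_3 + x_2 + x_3.

Reduce p = x_1x_2^{3} + x_2^{3} + x_2 + x_3^{2} + x_3 modulo G:
  leading term x_1x_2^{3}: subtract (x_2^{2})·g_1 from x_1x_2^{3} + x_2^{3} + x_2 + x_3^{2} + x_3 → x_2 + x_3^{2} + x_3
  leading term x_2: no divisor's leading term divides it; move x_2 to the remainder.
  leading term x_3^{2}: no divisor's leading term divides it; move x_3^{2} to the remainder.
  leading term x_3: no divisor's leading term divides it; move x_3 to the remainder.
  normal form = x_2 + x_3^{2} + x_3.
The normal form is nonzero, so p ∉ I. Since p minus its normal form lies in I, I + (p) = I + (r) where r = x_2 + x_3^{2} + x_3; decide whether this ideal is the whole ring.
Run Buchberger on G together with r (pairs among the g_i already reduce to 0 since G is a Gröbner basis):
g_1 = x_1x_2 + x_2, LT = x_1x_2.
g_2 = x_1x_3 + x_3, LT = x_1x_3.
g_3 = x_2^{2} + x_2x_3 + x_2 + x_3, LT = x_2^{2}.
r = x_2 + x_3^{2} + x_3, LT = x_2.

S(g_3,r): lcm = x_2^{2}. S = x_2x_3^{2} + x_2 + x_3.
  reduce S modulo (g_1, g_2, g_3, r):
  remainder x_3^{4} + x_3^{3} + x_3^{2} ≠ 0; add m_5 = x_3^{4} + x_3^{3} + x_3^{2} to the basis.

The other S-polynomials (S(g_1,g_2), S(g_1,g_3), S(g_1,r), S(g_2,g_3), S(g_2,r), S(g_1,m_5), S(g_2,m_5), S(g_3,m_5), S(r,m_5)) all reduce to 0 modulo the current basis, so we have a Gröbner basis.
Inter-reduce: drop elements whose leading term is divisible by another's, tail-reduce, and make monic.
Reduced Gröbner basis: {x_1x_3 + x_3, x_2 + x_3^{2} + x_3, x_3^{4} + x_3^{3} + x_3^{2}}.
The reduced Gröbner basis of I + (p) is {x_1x_3 + x_3, x_2 + x_3^{2} + x_3, x_3^{4} + x_3^{3} + x_3^{2}} ≠ {1}, a proper ideal, so the enlarged system stays consistent: p is independent of I, with normal form x_2 + x_3^{2} + x_3.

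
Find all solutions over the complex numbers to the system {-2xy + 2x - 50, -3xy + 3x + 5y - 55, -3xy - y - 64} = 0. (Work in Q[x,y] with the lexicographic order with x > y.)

Compute a lex Gröbner basis by Buchberger's algorithm.
f_1 = -2xy + 2x - 50, LT = xy.
f_2 = -3xy + 3x + 5y - 55, LT = xy.
f_3 = -3xy - y - 64, LT = xy.

S(f_1,f_2): lcm = xy. S = \tfrac{5}{3}y + \tfrac{20}{3}.
  reduce S modulo (f_1, f_2, f_3):
  remainder \tfrac{5}{3}y + \tfrac{20}{3} ≠ 0; add h_4 = \tfrac{5}{3}y + \tfrac{20}{3} to the basis.

S(f_1,f_3): lcm = xy. S = -x - \tfrac{1}{3}y + \tfrac{11}{3}.
  reduce S modulo (f_1, f_2, f_3, h_4):
  remainder -x + 5 ≠ 0; add h_5 = -x + 5 to the basis.

The other S-polynomials (S(f_2,f_3), S(f_1,h_4), S(f_2,h_4), S(f_3,h_4), S(f_1,h_5), S(f_2,h_5), S(f_3,h_5), S(h_4,h_5)) all reduce to 0 modulo the current basis, so we have a Gröbner basis.
Inter-reduce: drop elements whose leading term is divisible by another's, tail-reduce, and make monic.
Reduced Gröbner basis: {x - 5, y + 4}.

Elimination: the polynomial y + 4 lies in the elimination ideal for y, so y ∈ {-4}. For each such y, the remaining basis elements (now univariate) give the rest of the solution.
  y = -4: the earlier basis element becomes x - 5 = 0, giving x = 5 — point (5, -4).

{(5, -4)}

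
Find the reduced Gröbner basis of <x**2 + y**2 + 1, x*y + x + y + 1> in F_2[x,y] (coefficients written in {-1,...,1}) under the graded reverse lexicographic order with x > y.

f_1 = x**2 + y**2 + 1, LT = x**2.
f_2 = x*y + x + y + 1, LT = x*y.

S(f_1,f_2): lcm = x**2*y. S = y**3 + x**2 + x*y + x + y.
  leading term y**3: no divisor's leading term divides it; move y**3 to the remainder.
  leading term x**2: subtract (1)·f_1 from x**2 + x*y + x + y → x*y + y**2 + x + y + 1
  leading term x*y: subtract (1)·f_2 from x*y + y**2 + x + y + 1 → y**2
  leading term y**2: no divisor's leading term divides it; move y**2 to the remainder.
  remainder y**3 + y**2 ≠ 0; add g_3 = y**3 + y**2 to the basis.

The other S-polynomials (S(f_1,g_3), S(f_2,g_3)) all reduce to 0 modulo the current basis, so we have a Gröbner basis.

G = {y**3 + y**2, x**2 + y**2 + 1, x*y + x + y + 1}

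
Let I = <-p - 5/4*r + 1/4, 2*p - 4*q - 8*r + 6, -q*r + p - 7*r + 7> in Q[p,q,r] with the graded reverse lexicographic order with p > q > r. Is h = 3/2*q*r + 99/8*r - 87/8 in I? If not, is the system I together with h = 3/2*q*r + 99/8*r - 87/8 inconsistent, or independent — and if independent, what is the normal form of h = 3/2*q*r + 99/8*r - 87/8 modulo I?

3/2*q*r + 99/8*r - 87/8 lies in I (it reduces to 0).

First compute the reduced Gröbner basis of I by Buchberger's algorithm.
f_1 = -p - 5/4*r + 1/4, LT = p.
f_2 = 2*p - 4*q - 8*r + 6, LT = p.
f_3 = -q*r + p - 7*r + 7, LT = q*r.

S(f_1,f_2): lcm = p. S = 2*q + 21/4*r - 13/4.
  reduce S modulo (f_1, f_2, f_3):
  remainder 2*q + 21/4*r - 13/4 ≠ 0; add k_4 = 2*q + 21/4*r - 13/4 to the basis.

S(f_3,k_4): lcm = q*r. S = -21/8*r**2 - p + 69/8*r - 7.
  reduce S modulo (f_1, f_2, f_3, k_4):
  remainder -21/8*r**2 + 79/8*r - 29/4 ≠ 0; add k_5 = -21/8*r**2 + 79/8*r - 29/4 to the basis.

The other S-polynomials (S(f_1,f_3), S(f_2,f_3), S(f_1,k_4), S(f_2,k_4), S(f_1,k_5), S(f_2,k_5), S(f_3,k_5), S(k_4,k_5)) all reduce to 0 modulo the current basis, so we have a Gröbner basis.
Inter-reduce: drop elements whose leading term is divisible by another's, tail-reduce, and make monic.
Reduced Gröbner basis: {r**2 - 79/21*r + 58/21, p + 5/4*r - 1/4, q + 21/8*r - 13/8}.
Label its elements g_1 = r**2 - 79/21*r + 58/21, g_2 = p + 5/4*r - 1/4, g_3 = q + 21/8*r - 13/8.

Reduce h = 3/2*q*r + 99/8*r - 87/8 modulo G:
  leading term q*r: subtract (3/2*r)·g_3 from 3/2*q*r + 99/8*r - 87/8 → -63/16*r**2 + 237/16*r - 87/8
  leading term r**2: subtract (-63/16)·g_1 from -63/16*r**2 + 237/16*r - 87/8 → 0
  normal form = 0.
Since the normal form is 0, h ∈ I.

Ideal membership is decidable via reduction modulo a Gröbner basis.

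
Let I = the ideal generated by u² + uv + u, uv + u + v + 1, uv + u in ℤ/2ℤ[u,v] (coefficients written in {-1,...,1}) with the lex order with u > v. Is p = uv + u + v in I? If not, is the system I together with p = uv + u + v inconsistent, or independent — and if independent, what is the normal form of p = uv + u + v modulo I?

Adjoining uv + u + v makes the ideal the whole ring: the system is inconsistent.

First compute the reduced Gröbner basis of I by Buchberger's algorithm.
f_1 = u² + uv + u, LT = u².
f_2 = uv + u + v + 1, LT = uv.
f_3 = uv + u, LT = uv.

S(f_1,f_2): lcm = u²v. S = u² + uv² + u.
  reduce S modulo (f_1, f_2, f_3):
  remainder v² + v ≠ 0; add h_4 = v² + v to the basis.

S(f_1,f_3): lcm = u²v. S = u² + uv² + uv.
  reduce S modulo (f_1, f_2, f_3, h_4):
  remainder v + 1 ≠ 0; add h_5 = v + 1 to the basis.

The other S-polynomials (S(f_2,f_3), S(f_1,h_4), S(f_2,h_4), S(f_3,h_4), S(f_1,h_5), S(f_2,h_5), S(f_3,h_5), S(h_4,h_5)) all reduce to 0 modulo the current basis, so we have a Gröbner basis.
Inter-reduce: drop elements whose leading term is divisible by another's, tail-reduce, and make monic.
Reduced Gröbner basis: {u², v + 1}.
Label its elements g_1 = u², g_2 = v + 1.

Reduce p = uv + u + v modulo G:
  leading term uv: subtract (u)·g_2 from uv + u + v → v
  leading term v: subtract (1)·g_2 from v → 1
  leading term 1: no divisor's leading term divides it; move 1 to the remainder.
  normal form = 1.
The normal form is nonzero, so p ∉ I. Since p minus its normal form lies in I, I + (p) = I + (r) where r = 1; decide whether this ideal is the whole ring.
Here r = 1 is a nonzero constant, hence a unit: 1 ∈ I + (p), the Gröbner basis of I + (p) is {1}, and the enlarged system has no common solution — adjoining p is inconsistent.

Ideal membership is decidable via reduction modulo a Gröbner basis.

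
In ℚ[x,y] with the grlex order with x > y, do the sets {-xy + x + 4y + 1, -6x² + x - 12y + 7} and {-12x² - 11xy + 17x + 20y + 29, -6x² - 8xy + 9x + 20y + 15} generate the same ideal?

No, the ideals differ.

Equality of ideals is decidable: compute both reduced Gröbner bases (unique for the ordering) and check whether they agree.
Buchberger on the first generating set:
f_1 = -xy + x + 4y + 1, LT = xy.
f_2 = -6x² + x - 12y + 7, LT = x².

S(f_1,f_2): lcm = x²y. S = -x² - 23/6xy - 2y² - x + 7/6y.
  reduce S modulo (f_1, f_2):
  remainder -2y² - 5x - 73/6y - 5 ≠ 0; add g_3 = -2y² - 5x - 73/6y - 5 to the basis.

The other S-polynomials (S(f_1,g_3), S(f_2,g_3)) all reduce to 0 modulo the current basis, so we have a Gröbner basis.
Inter-reduce: drop elements whose leading term is divisible by another's, tail-reduce, and make monic.
Reduced Gröbner basis: {x² - ⅙x + 2y - 7/6, xy - x - 4y - 1, y² + 5/2x + 73/12y + 5/2}.

Buchberger on the second generating set:
h_1 = -12x² - 11xy + 17x + 20y + 29, LT = x².
h_2 = -6x² - 8xy + 9x + 20y + 15, LT = x².

S(h_1,h_2): lcm = x². S = -5/12xy + 1/12x + 5/3y + 1/12.
  reduce S modulo (h_1, h_2):
  remainder -5/12xy + 1/12x + 5/3y + 1/12 ≠ 0; add k_3 = -5/12xy + 1/12x + 5/3y + 1/12 to the basis.

S(h_1,k_3): lcm = x²y. S = 11/12xy² + ⅕x² + 31/12xy - 5/3y² + ⅕x - 29/12y.
  reduce S modulo (h_1, h_2, k_3):
  remainder 2y² + x + 253/30y + 1 ≠ 0; add k_4 = 2y² + x + 253/30y + 1 to the basis.

The other S-polynomials (S(h_2,k_3), S(h_1,k_4), S(h_2,k_4), S(k_3,k_4)) all reduce to 0 modulo the current basis, so we have a Gröbner basis.
Inter-reduce: drop elements whose leading term is divisible by another's, tail-reduce, and make monic.
Reduced Gröbner basis: {x² - 37/30x + 2y - 67/30, xy - ⅕x - 4y - ⅕, y² + ½x + 253/60y + ½}.

These differ, so the ideals are not equal.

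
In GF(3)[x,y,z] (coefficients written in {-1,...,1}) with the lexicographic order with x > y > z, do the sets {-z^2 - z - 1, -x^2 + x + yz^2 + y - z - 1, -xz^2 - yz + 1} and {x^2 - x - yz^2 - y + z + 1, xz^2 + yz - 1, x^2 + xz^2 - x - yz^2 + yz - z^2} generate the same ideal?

No, the ideals differ.

Equality of ideals is decidable: compute both reduced Gröbner bases (unique for the ordering) and check whether they agree.
Buchberger on the first generating set:
f_1 = -z^2 - z - 1, LT = z^2.
f_2 = -x^2 + x + yz^2 + y - z - 1, LT = x^2.
f_3 = -xz^2 - yz + 1, LT = xz^2.

S(f_1,f_3): lcm = xz^2. S = xz + x - yz + 1.
  reduce S modulo (f_1, f_2, f_3):
  remainder xz + x - yz + 1 ≠ 0; add g_4 = xz + x - yz + 1 to the basis.

S(f_2,f_3): lcm = x^2z^2. S = -xyz - xz^2 + x - yz^4 - yz^2 + z^3 + z^2.
  reduce S modulo (f_1, f_2, f_3, g_4):
  remainder xy + x - y^2z + yz - y - z - 1 ≠ 0; add g_5 = xy + x - y^2z + yz - y - z - 1 to the basis.

S(f_1,g_4): lcm = xz^2. S = x + yz^2 - z.
  reduce S modulo (f_1, f_2, f_3, g_4, g_5):
  remainder x - yz - y - z ≠ 0; add g_6 = x - yz - y - z to the basis.

S(f_2,g_5): lcm = x^2y. S = -x^2 + xy^2z - xyz + xz + x - y^2z^2 - y^2 + yz + y.
  reduce S modulo (f_1, f_2, f_3, g_4, g_5, g_6):
  remainder y^2 - 1 ≠ 0; add g_7 = y^2 - 1 to the basis.

The other S-polynomials (S(f_1,f_2), S(f_2,g_4), S(f_3,g_4), S(f_1,g_5), S(f_3,g_5), S(g_4,g_5), S(f_1,g_6), S(f_2,g_6), S(f_3,g_6), S(g_4,g_6), S(g_5,g_6), S(f_1,g_7), S(f_2,g_7), S(f_3,g_7), S(g_4,g_7), S(g_5,g_7), S(g_6,g_7)) all reduce to 0 modulo the current basis, so we have a Gröbner basis.
Inter-reduce: drop elements whose leading term is divisible by another's, tail-reduce, and make monic.
Reduced Gröbner basis: {x - yz - y - z, y^2 - 1, z^2 + z + 1}.

Buchberger on the second generating set:
h_1 = x^2 - x - yz^2 - y + z + 1, LT = x^2.
h_2 = xz^2 + yz - 1, LT = xz^2.
h_3 = x^2 + xz^2 - x - yz^2 + yz - z^2, LT = x^2.

S(h_1,h_2): lcm = x^2z^2. S = -xyz - xz^2 + x - yz^4 - yz^2 + z^3 + z^2.
  reduce S modulo (h_1, h_2, h_3):
  remainder -xyz + x - yz^4 - yz^2 + yz + z^3 + z^2 - 1 ≠ 0; add k_4 = -xyz + x - yz^4 - yz^2 + yz + z^3 + z^2 - 1 to the basis.

S(h_1,h_3): lcm = x^2. S = -xz^2 - yz - y + z^2 + z + 1.
  reduce S modulo (h_1, h_2, h_3, k_4):
  remainder -y + z^2 + z ≠ 0; add k_5 = -y + z^2 + z to the basis.

S(h_2,k_4): lcm = xyz^2. S = xz + y^2z - yz^5 - yz^3 + yz^2 - y + z^4 + z^3 - z.
  reduce S modulo (h_1, h_2, h_3, k_4, k_5):
  remainder xz - z^7 - z^6 - z^2 + z ≠ 0; add k_6 = xz - z^7 - z^6 - z^2 + z to the basis.

S(k_4,k_5): lcm = xyz. S = xz^3 + xz^2 - x + yz^4 + yz^2 - yz - z^3 - z^2 + 1.
  reduce S modulo (h_1, h_2, h_3, k_4, k_5, k_6):
  remainder -x + z^6 + z^5 + z - 1 ≠ 0; add k_7 = -x + z^6 + z^5 + z - 1 to the basis.

S(h_1,k_6): lcm = x^2z. S = xz^7 + xz^6 + xz^2 + xz - yz^3 - yz + z^2 + z.
  reduce S modulo (h_1, h_2, h_3, k_4, k_5, k_6, k_7):
  remainder -z^8 - z^7 + z^3 + 1 ≠ 0; add k_8 = -z^8 - z^7 + z^3 + 1 to the basis.

The other S-polynomials (S(h_2,h_3), S(h_1,k_4), S(h_3,k_4), S(h_1,k_5), S(h_2,k_5), S(h_3,k_5), S(h_2,k_6), S(h_3,k_6), S(k_4,k_6), S(k_5,k_6), S(h_1,k_7), S(h_2,k_7), S(h_3,k_7), S(k_4,k_7), S(k_5,k_7), S(k_6,k_7), S(h_1,k_8), S(h_2,k_8), S(h_3,k_8), S(k_4,k_8), S(k_5,k_8), S(k_6,k_8), S(k_7,k_8)) all reduce to 0 modulo the current basis, so we have a Gröbner basis.
Inter-reduce: drop elements whose leading term is divisible by another's, tail-reduce, and make monic.
Reduced Gröbner basis: {x - z^6 - z^5 - z + 1, y - z^2 - z, z^8 + z^7 - z^3 - 1}.

Since the reduced bases disagree, the two ideals are not the same.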